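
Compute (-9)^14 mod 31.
Using repeated squaring. (-9) ≡ 22 (mod 31). 14 = 8 + 4 + 2 (binary 1110). Repeated squaring mod 31: 22^1 ≡ 22; 22^2 ≡ 22² = 484 ≡ 19; 22^4 ≡ 19² = 361 ≡ 20; 22^8 ≡ 20² = 400 ≡ 28. Multiply: (-9)^14 ≡ 22^8 × 22^4 × 22^2 ≡ 28 × 20 × 19 (mod 31): 28 × 20 = 560 ≡ 2; 2 × 19 = 38 ≡ 7. So (-9)^14 ≡ 7 (mod 31).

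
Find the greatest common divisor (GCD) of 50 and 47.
1

Using the Euclidean algorithm:
50 = 1 × 47 + 3
47 = 15 × 3 + 2
3 = 1 × 2 + 1
2 = 2 × 1 + 0

GCD(50, 47) = 1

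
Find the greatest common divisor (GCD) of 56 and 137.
1

Using the Euclidean algorithm:
56 = 0 × 137 + 56
137 = 2 × 56 + 25
56 = 2 × 25 + 6
25 = 4 × 6 + 1
6 = 6 × 1 + 0

GCD(56, 137) = 1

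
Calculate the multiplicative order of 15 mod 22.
Powers of 15 mod 22: 15^1≡15, 15^2≡5, 15^3≡9, 15^4≡3, 15^5≡1. Order = 5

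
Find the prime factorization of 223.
223

Divide by primes starting from smallest:
223 ÷ 223 = 1

223 = 223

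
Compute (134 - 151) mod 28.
11

(134 - 151) = -17
-17 mod 28 = 11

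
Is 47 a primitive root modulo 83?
Yes

To verify, check if 47^(82/q) ≢ 1 (mod 83) for each prime divisor q of 82
Divisors of 82 = 82: [1, 2, 41, 82]
  47^(82/41) = 47^2 ≡ 51 (mod 83)
  47^(82/2) = 47^41 ≡ 82 (mod 83)
Conclusion: 47 is a primitive root modulo 83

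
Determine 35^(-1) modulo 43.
35^(-1) ≡ 16 (mod 43). Verification: 35 × 16 = 560 ≡ 1 (mod 43)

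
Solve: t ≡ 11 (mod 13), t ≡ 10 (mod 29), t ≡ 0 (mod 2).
M = 13 × 29 × 2 = 754. M₁ = 58, y₁ ≡ 11 (mod 13). M₂ = 26, y₂ ≡ 19 (mod 29). M₃ = 377, y₃ ≡ 1 (mod 2). t = 11×58×11 + 10×26×19 + 0×377×1 ≡ 648 (mod 754)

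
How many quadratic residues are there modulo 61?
For prime 61, there are (p-1)/2 = (61-1)/2 = 30 quadratic residues (excluding 0).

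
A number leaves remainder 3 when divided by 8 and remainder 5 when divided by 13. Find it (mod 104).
M = 8 × 13 = 104. M₁ = 13, y₁ ≡ 5 (mod 8). M₂ = 8, y₂ ≡ 5 (mod 13). x = 3×13×5 + 5×8×5 ≡ 83 (mod 104)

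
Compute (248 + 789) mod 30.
17

(248 + 789) = 1037
1037 mod 30 = 17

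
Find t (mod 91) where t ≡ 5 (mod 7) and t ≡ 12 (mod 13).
M = 7 × 13 = 91. M₁ = 13, y₁ ≡ 6 (mod 7). M₂ = 7, y₂ ≡ 2 (mod 13). t = 5×13×6 + 12×7×2 ≡ 12 (mod 91)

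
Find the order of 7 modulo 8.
Powers of 7 mod 8: 7^1≡7, 7^2≡1. Order = 2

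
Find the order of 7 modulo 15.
Powers of 7 mod 15: 7^1≡7, 7^2≡4, 7^3≡13, 7^4≡1. Order = 4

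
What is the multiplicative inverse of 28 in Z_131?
28^(-1) ≡ 117 (mod 131). Verification: 28 × 117 = 3276 ≡ 1 (mod 131)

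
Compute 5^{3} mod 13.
8

Using successive squaring:
Binary expansion of 3: 11
Powers of 5 mod 13 (each is the square of the previous):
  5^1 ≡ 5 (mod 13)
  5^2 ≡ 5² = 25 ≡ 12 (mod 13)
3 = 2 + 1, so 5^3 = 5^2 × 5^1 ≡ 12 × 5 (mod 13)
Multiplying step by step:
  12 × 5 = 60 ≡ 8 (mod 13)
Result: 5^3 ≡ 8 (mod 13)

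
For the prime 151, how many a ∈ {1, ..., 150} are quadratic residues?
For prime 151, there are (p-1)/2 = (151-1)/2 = 75 quadratic residues (excluding 0).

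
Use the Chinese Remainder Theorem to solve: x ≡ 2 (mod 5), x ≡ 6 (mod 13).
32

Using the Chinese Remainder Theorem:
M = product of moduli = 65
For equation 1: M_1 = 13, 13 ≡ 3 (mod 5), inverse of 13 mod 5 is 2 (check: 3 × 2 = 6 ≡ 1 (mod 5))
For equation 2: M_2 = 5, 5 ≡ 5 (mod 13), inverse of 5 mod 13 is 8 (check: 5 × 8 = 40 ≡ 1 (mod 13))
Combine: x ≡ Σ r_i×M_i×(M_i⁻¹ mod m_i) = 2×13×2 + 6×5×8 = 52 + 240 = 292
292 mod 65 = 32
x ≡ 32 (mod 65)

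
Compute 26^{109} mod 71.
51

Using successive squaring:
Binary expansion of 109: 1101101
Powers of 26 mod 71 (each is the square of the previous):
  26^1 ≡ 26 (mod 71)
  26^2 ≡ 26² = 676 ≡ 37 (mod 71)
  26^4 ≡ 37² = 1369 ≡ 20 (mod 71)
  26^8 ≡ 20² = 400 ≡ 45 (mod 71)
  26^16 ≡ 45² = 2025 ≡ 37 (mod 71)
  26^32 ≡ 37² = 1369 ≡ 20 (mod 71)
  26^64 ≡ 20² = 400 ≡ 45 (mod 71)
109 = 64 + 32 + 8 + 4 + 1, so 26^109 = 26^64 × 26^32 × 26^8 × 26^4 × 26^1 ≡ 45 × 20 × 45 × 20 × 26 (mod 71)
Multiplying step by step:
  45 × 20 = 900 ≡ 48 (mod 71)
  48 × 45 = 2160 ≡ 30 (mod 71)
  30 × 20 = 600 ≡ 32 (mod 71)
  32 × 26 = 832 ≡ 51 (mod 71)
Result: 26^109 ≡ 51 (mod 71)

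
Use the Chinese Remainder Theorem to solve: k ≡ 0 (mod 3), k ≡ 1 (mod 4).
M = 3 × 4 = 12. M₁ = 4, y₁ ≡ 1 (mod 3). M₂ = 3, y₂ ≡ 3 (mod 4). k = 0×4×1 + 1×3×3 ≡ 9 (mod 12)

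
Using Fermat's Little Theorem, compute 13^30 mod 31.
By Fermat's Little Theorem, 13^{30} ≡ 1 (mod 31) since 31 is prime and gcd(13, 31) = 1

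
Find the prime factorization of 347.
347

Divide by primes starting from smallest:
347 ÷ 347 = 1

347 = 347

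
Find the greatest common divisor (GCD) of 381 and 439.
1

Using the Euclidean algorithm:
381 = 0 × 439 + 381
439 = 1 × 381 + 58
381 = 6 × 58 + 33
58 = 1 × 33 + 25
33 = 1 × 25 + 8
25 = 3 × 8 + 1
8 = 8 × 1 + 0

GCD(381, 439) = 1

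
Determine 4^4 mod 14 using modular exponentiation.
4 = 4 (binary 100). Repeated squaring mod 14: 4^1 ≡ 4; 4^2 ≡ 4² = 16 ≡ 2; 4^4 ≡ 2² = 4 ≡ 4. So 4^4 ≡ 4 (mod 14).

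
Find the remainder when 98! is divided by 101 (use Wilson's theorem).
(100)! = (98)! × (99) × (100) ≡ -1 (mod 101). So (98)! ≡ -1 × [(100)(99)]^(-1) ≡ 50 (mod 101)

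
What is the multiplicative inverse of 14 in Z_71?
66

Using Extended Euclidean Algorithm:
gcd(14, 71) = 1
Bezout coefficients: 14 × -5 + 71 × 1 = 1
So 14 × -5 ≡ 1 (mod 71)
The inverse is -5 mod 71 = 66
Verification: 14 × 66 = 924 = 13 × 71 + 1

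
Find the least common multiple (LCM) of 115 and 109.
12535

First find GCD(115, 109) using the Euclidean algorithm:
115 = 1 × 109 + 6
109 = 18 × 6 + 1
6 = 6 × 1 + 0
GCD(115, 109) = 1

LCM formula: LCM(a, b) = (a × b) / GCD(a, b)
LCM(115, 109) = (115 × 109) / 1
LCM(115, 109) = 12535 / 1
LCM(115, 109) = 12535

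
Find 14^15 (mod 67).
Using repeated squaring. 15 = 8 + 4 + 2 + 1 (binary 1111). Repeated squaring mod 67: 14^1 ≡ 14; 14^2 ≡ 14² = 196 ≡ 62; 14^4 ≡ 62² = 3844 ≡ 25; 14^8 ≡ 25² = 625 ≡ 22. Multiply: 14^15 = 14^8 × 14^4 × 14^2 × 14^1 ≡ 22 × 25 × 62 × 14 (mod 67): 22 × 25 = 550 ≡ 14; 14 × 62 = 868 ≡ 64; 64 × 14 = 896 ≡ 25. So 14^15 ≡ 25 (mod 67).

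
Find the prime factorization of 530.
2 × 5 × 53

Divide by primes starting from smallest:
530 ÷ 2 = 265
265 ÷ 5 = 53
53 ÷ 53 = 1

530 = 2 × 5 × 53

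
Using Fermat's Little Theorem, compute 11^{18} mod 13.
12

By Fermat's Little Theorem, a^(p-1) ≡ 1 (mod p) for prime p and gcd(a, p) = 1
Here p = 13, so 11^12 ≡ 1 (mod 13)
We can reduce the exponent: 18 mod 12 = 6
So 11^18 ≡ 11^6 (mod 13)
Computing: 11^6 mod 13 = 12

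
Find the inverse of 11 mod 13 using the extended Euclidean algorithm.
Extended GCD: 11(6) + 13(-5) = 1. So 11^(-1) ≡ 6 ≡ 6 (mod 13). Verify: 11 × 6 = 66 ≡ 1 (mod 13)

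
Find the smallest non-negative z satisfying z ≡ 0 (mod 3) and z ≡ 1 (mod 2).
M = 3 × 2 = 6. M₁ = 2, y₁ ≡ 2 (mod 3). M₂ = 3, y₂ ≡ 1 (mod 2). z = 0×2×2 + 1×3×1 ≡ 3 (mod 6)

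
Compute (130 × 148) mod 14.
4

(130 × 148) = 19240
19240 mod 14 = 4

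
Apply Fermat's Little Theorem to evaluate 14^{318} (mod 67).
24

By Fermat's Little Theorem, a^(p-1) ≡ 1 (mod p) for prime p and gcd(a, p) = 1
Here p = 67, so 14^66 ≡ 1 (mod 67)
We can reduce the exponent: 318 mod 66 = 54
So 14^318 ≡ 14^54 (mod 67)
Computing: 14^54 mod 67 = 24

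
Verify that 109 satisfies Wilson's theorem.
(108)! mod 109 = 108. Since this equals -1 (mod 109), Wilson confirms 109 is prime.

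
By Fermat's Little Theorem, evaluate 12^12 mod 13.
By Fermat's Little Theorem, 12^{12} ≡ 1 (mod 13) since 13 is prime and gcd(12, 13) = 1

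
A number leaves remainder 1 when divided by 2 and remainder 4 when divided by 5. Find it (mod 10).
M = 2 × 5 = 10. M₁ = 5, y₁ ≡ 1 (mod 2). M₂ = 2, y₂ ≡ 3 (mod 5). m = 1×5×1 + 4×2×3 ≡ 9 (mod 10)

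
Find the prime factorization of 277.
277

Divide by primes starting from smallest:
277 ÷ 277 = 1

277 = 277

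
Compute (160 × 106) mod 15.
10

(160 × 106) = 16960
16960 mod 15 = 10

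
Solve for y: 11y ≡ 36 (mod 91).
86

Since gcd(11, 91) = 1 divides 36, a solution exists.
Multiply both sides by the inverse of 11 mod 91:
  11^(-1) mod 91 = 58
  x ≡ 58 × 36 ≡ 2088 ≡ 86 (mod 91)
Verification: 11 × 86 = 946 = 10 × 91 + 36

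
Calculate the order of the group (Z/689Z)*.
624

Prime factorization: 689 = 13 × 53
Using the formula φ(n) = n × Π(1 - 1/p) for each prime factor p:
φ(689) = 689 × (1 - 1/13) × (1 - 1/53)
φ(689) = 624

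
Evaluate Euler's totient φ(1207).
1120

Prime factorization: 1207 = 17 × 71
Using the formula φ(n) = n × Π(1 - 1/p) for each prime factor p:
φ(1207) = 1207 × (1 - 1/17) × (1 - 1/71)
φ(1207) = 1120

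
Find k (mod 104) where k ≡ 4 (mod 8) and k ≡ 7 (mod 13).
M = 8 × 13 = 104. M₁ = 13, y₁ ≡ 5 (mod 8). M₂ = 8, y₂ ≡ 5 (mod 13). k = 4×13×5 + 7×8×5 ≡ 20 (mod 104)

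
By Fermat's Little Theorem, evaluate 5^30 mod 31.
By Fermat's Little Theorem, 5^{30} ≡ 1 (mod 31) since 31 is prime and gcd(5, 31) = 1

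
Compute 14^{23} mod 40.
24

Using successive squaring:
Binary expansion of 23: 10111
Powers of 14 mod 40 (each is the square of the previous):
  14^1 ≡ 14 (mod 40)
  14^2 ≡ 14² = 196 ≡ 36 (mod 40)
  14^4 ≡ 36² = 1296 ≡ 16 (mod 40)
  14^8 ≡ 16² = 256 ≡ 16 (mod 40)
  14^16 ≡ 16² = 256 ≡ 16 (mod 40)
23 = 16 + 4 + 2 + 1, so 14^23 = 14^16 × 14^4 × 14^2 × 14^1 ≡ 16 × 16 × 36 × 14 (mod 40)
Multiplying step by step:
  16 × 16 = 256 ≡ 16 (mod 40)
  16 × 36 = 576 ≡ 16 (mod 40)
  16 × 14 = 224 ≡ 24 (mod 40)
Result: 14^23 ≡ 24 (mod 40)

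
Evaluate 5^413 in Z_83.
Using Fermat: 5^{82} ≡ 1 (mod 83). 413 ≡ 3 (mod 82). So 5^{413} ≡ 5^{3} ≡ 42 (mod 83)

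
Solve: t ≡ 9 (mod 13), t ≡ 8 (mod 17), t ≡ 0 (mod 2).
M = 13 × 17 × 2 = 442. M₁ = 34, y₁ ≡ 5 (mod 13). M₂ = 26, y₂ ≡ 2 (mod 17). M₃ = 221, y₃ ≡ 1 (mod 2). t = 9×34×5 + 8×26×2 + 0×221×1 ≡ 178 (mod 442)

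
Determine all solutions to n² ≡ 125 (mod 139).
The square roots of 125 mod 139 are 79 and 60. Verify: 79² = 6241 ≡ 125 (mod 139)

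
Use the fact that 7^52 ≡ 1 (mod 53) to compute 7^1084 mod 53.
By Fermat: 7^{52} ≡ 1 (mod 53). 1084 ≡ 44 (mod 52). So 7^{1084} ≡ 7^{44} ≡ 47 (mod 53)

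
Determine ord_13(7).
Powers of 7 mod 13: 7^1≡7, 7^2≡10, 7^3≡5, 7^4≡9, 7^5≡11, 7^6≡12, 7^7≡6, 7^8≡3, 7^9≡8, 7^10≡4, 7^11≡2, 7^12≡1. Order = 12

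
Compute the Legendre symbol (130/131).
(130/131) = 130^{65} mod 131 = -1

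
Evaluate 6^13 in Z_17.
Using repeated squaring. 13 = 8 + 4 + 1 (binary 1101). Repeated squaring mod 17: 6^1 ≡ 6; 6^2 ≡ 6² = 36 ≡ 2; 6^4 ≡ 2² = 4 ≡ 4; 6^8 ≡ 4² = 16 ≡ 16. Multiply: 6^13 = 6^8 × 6^4 × 6^1 ≡ 16 × 4 × 6 (mod 17): 16 × 4 = 64 ≡ 13; 13 × 6 = 78 ≡ 10. So 6^13 ≡ 10 (mod 17).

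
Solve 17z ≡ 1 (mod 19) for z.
17^(-1) ≡ 9 (mod 19). Verification: 17 × 9 = 153 ≡ 1 (mod 19)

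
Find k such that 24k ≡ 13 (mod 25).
12

Since gcd(24, 25) = 1 divides 13, a solution exists.
Multiply both sides by the inverse of 24 mod 25:
  24^(-1) mod 25 = 24
  x ≡ 24 × 13 ≡ 312 ≡ 12 (mod 25)
Verification: 24 × 12 = 288 = 11 × 25 + 13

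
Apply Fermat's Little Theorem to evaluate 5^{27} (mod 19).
1

By Fermat's Little Theorem, a^(p-1) ≡ 1 (mod p) for prime p and gcd(a, p) = 1
Here p = 19, so 5^18 ≡ 1 (mod 19)
We can reduce the exponent: 27 mod 18 = 9
So 5^27 ≡ 5^9 (mod 19)
Computing: 5^9 mod 19 = 1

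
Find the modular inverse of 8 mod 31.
8^(-1) ≡ 4 (mod 31). Verification: 8 × 4 = 32 ≡ 1 (mod 31)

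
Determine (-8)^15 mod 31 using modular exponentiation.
Using repeated squaring. (-8) ≡ 23 (mod 31). 15 = 8 + 4 + 2 + 1 (binary 1111). Repeated squaring mod 31: 23^1 ≡ 23; 23^2 ≡ 23² = 529 ≡ 2; 23^4 ≡ 2² = 4 ≡ 4; 23^8 ≡ 4² = 16 ≡ 16. Multiply: (-8)^15 ≡ 23^8 × 23^4 × 23^2 × 23^1 ≡ 16 × 4 × 2 × 23 (mod 31): 16 × 4 = 64 ≡ 2; 2 × 2 = 4 ≡ 4; 4 × 23 = 92 ≡ 30. So (-8)^15 ≡ 30 (mod 31).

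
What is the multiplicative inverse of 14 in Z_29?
14^(-1) ≡ 27 (mod 29). Verification: 14 × 27 = 378 ≡ 1 (mod 29)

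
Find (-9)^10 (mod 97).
(-9) ≡ 88 (mod 97). 10 = 8 + 2 (binary 1010). Repeated squaring mod 97: 88^1 ≡ 88; 88^2 ≡ 88² = 7744 ≡ 81; 88^4 ≡ 81² = 6561 ≡ 62; 88^8 ≡ 62² = 3844 ≡ 61. Multiply: (-9)^10 ≡ 88^8 × 88^2 ≡ 61 × 81 (mod 97): 61 × 81 = 4941 ≡ 91. So (-9)^10 ≡ 91 (mod 97).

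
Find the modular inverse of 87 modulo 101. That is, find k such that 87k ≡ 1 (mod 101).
36

Using Extended Euclidean Algorithm:
gcd(87, 101) = 1
Bezout coefficients: 87 × 36 + 101 × -31 = 1
So 87 × 36 ≡ 1 (mod 101)
The inverse is 36 mod 101 = 36
Verification: 87 × 36 = 3132 = 31 × 101 + 1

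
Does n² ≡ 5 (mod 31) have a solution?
By Euler's criterion: 5^{15} ≡ 1 (mod 31). Since this equals 1, 5 is a QR.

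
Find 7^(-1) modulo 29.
25

Using Extended Euclidean Algorithm:
gcd(7, 29) = 1
Bezout coefficients: 7 × -4 + 29 × 1 = 1
So 7 × -4 ≡ 1 (mod 29)
The inverse is -4 mod 29 = 25
Verification: 7 × 25 = 175 = 6 × 29 + 1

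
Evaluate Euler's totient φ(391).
352

Prime factorization: 391 = 17 × 23
Using the formula φ(n) = n × Π(1 - 1/p) for each prime factor p:
φ(391) = 391 × (1 - 1/17) × (1 - 1/23)
φ(391) = 352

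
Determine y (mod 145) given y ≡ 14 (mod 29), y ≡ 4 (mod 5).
14

Using the Chinese Remainder Theorem:
M = product of moduli = 145
For equation 1: M_1 = 5, 5 ≡ 5 (mod 29), inverse of 5 mod 29 is 6 (check: 5 × 6 = 30 ≡ 1 (mod 29))
For equation 2: M_2 = 29, 29 ≡ 4 (mod 5), inverse of 29 mod 5 is 4 (check: 4 × 4 = 16 ≡ 1 (mod 5))
Combine: y ≡ Σ r_i×M_i×(M_i⁻¹ mod m_i) = 14×5×6 + 4×29×4 = 420 + 464 = 884
884 mod 145 = 14
y ≡ 14 (mod 145)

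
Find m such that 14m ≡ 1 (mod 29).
14^(-1) ≡ 27 (mod 29). Verification: 14 × 27 = 378 ≡ 1 (mod 29)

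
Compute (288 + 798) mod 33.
30

(288 + 798) = 1086
1086 mod 33 = 30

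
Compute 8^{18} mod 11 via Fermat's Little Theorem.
5

By Fermat's Little Theorem, a^(p-1) ≡ 1 (mod p) for prime p and gcd(a, p) = 1
Here p = 11, so 8^10 ≡ 1 (mod 11)
We can reduce the exponent: 18 mod 10 = 8
So 8^18 ≡ 8^8 (mod 11)
Computing: 8^8 mod 11 = 5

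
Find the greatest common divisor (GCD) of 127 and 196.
1

Using the Euclidean algorithm:
127 = 0 × 196 + 127
196 = 1 × 127 + 69
127 = 1 × 69 + 58
69 = 1 × 58 + 11
58 = 5 × 11 + 3
11 = 3 × 3 + 2
3 = 1 × 2 + 1
2 = 2 × 1 + 0

GCD(127, 196) = 1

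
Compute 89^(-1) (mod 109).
49

Using Extended Euclidean Algorithm:
gcd(89, 109) = 1
Bezout coefficients: 89 × 49 + 109 × -40 = 1
So 89 × 49 ≡ 1 (mod 109)
The inverse is 49 mod 109 = 49
Verification: 89 × 49 = 4361 = 40 × 109 + 1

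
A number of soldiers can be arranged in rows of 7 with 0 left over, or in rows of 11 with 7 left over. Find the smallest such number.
M = 7 × 11 = 77. M₁ = 11, y₁ ≡ 2 (mod 7). M₂ = 7, y₂ ≡ 8 (mod 11). n = 0×11×2 + 7×7×8 ≡ 7 (mod 77). The smallest positive such number is 7.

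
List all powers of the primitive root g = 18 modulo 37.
g^1, g^2, ..., g^{36} mod 37: {18, 28, 23, 7, 15, 11, 13, 12, 31, 3, 17, 10, 32, 21, 8, 33, 2, 36, 19, 9, 14, 30, 22, 26, 24, 25, 6, 34, 20, 27, 5, 16, 29, 4, 35, 1}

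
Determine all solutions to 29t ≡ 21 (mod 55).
14

Since gcd(29, 55) = 1 divides 21, a solution exists.
Multiply both sides by the inverse of 29 mod 55:
  29^(-1) mod 55 = 19
  x ≡ 19 × 21 ≡ 399 ≡ 14 (mod 55)
Verification: 29 × 14 = 406 = 7 × 55 + 21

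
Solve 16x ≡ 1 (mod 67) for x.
21

Using Extended Euclidean Algorithm:
gcd(16, 67) = 1
Bezout coefficients: 16 × 21 + 67 × -5 = 1
So 16 × 21 ≡ 1 (mod 67)
The inverse is 21 mod 67 = 21
Verification: 16 × 21 = 336 = 5 × 67 + 1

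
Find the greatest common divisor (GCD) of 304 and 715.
1

Using the Euclidean algorithm:
304 = 0 × 715 + 304
715 = 2 × 304 + 107
304 = 2 × 107 + 90
107 = 1 × 90 + 17
90 = 5 × 17 + 5
17 = 3 × 5 + 2
5 = 2 × 2 + 1
2 = 2 × 1 + 0

GCD(304, 715) = 1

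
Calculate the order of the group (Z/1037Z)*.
960

Prime factorization: 1037 = 17 × 61
Using the formula φ(n) = n × Π(1 - 1/p) for each prime factor p:
φ(1037) = 1037 × (1 - 1/17) × (1 - 1/61)
φ(1037) = 960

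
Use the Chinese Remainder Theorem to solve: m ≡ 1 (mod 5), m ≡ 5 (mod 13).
M = 5 × 13 = 65. M₁ = 13, y₁ ≡ 2 (mod 5). M₂ = 5, y₂ ≡ 8 (mod 13). m = 1×13×2 + 5×5×8 ≡ 31 (mod 65)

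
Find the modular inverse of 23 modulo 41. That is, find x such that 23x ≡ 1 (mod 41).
25

Using Extended Euclidean Algorithm:
gcd(23, 41) = 1
Bezout coefficients: 23 × -16 + 41 × 9 = 1
So 23 × -16 ≡ 1 (mod 41)
The inverse is -16 mod 41 = 25
Verification: 23 × 25 = 575 = 14 × 41 + 1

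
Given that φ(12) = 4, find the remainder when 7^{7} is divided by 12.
By Euler: 7^{4} ≡ 1 (mod 12) since gcd(7, 12) = 1. 7 = 1×4 + 3. So 7^{7} ≡ 7^{3} ≡ 7 (mod 12)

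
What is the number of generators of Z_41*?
Number of primitive roots mod 41 = φ(40) = 16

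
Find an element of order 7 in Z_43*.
4 has order 7 mod 43 since 4^{7} ≡ 1 (mod 43) and no smaller power works.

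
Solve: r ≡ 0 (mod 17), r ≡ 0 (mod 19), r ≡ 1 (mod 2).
M = 17 × 19 × 2 = 646. M₁ = 38, y₁ ≡ 13 (mod 17). M₂ = 34, y₂ ≡ 14 (mod 19). M₃ = 323, y₃ ≡ 1 (mod 2). r = 0×38×13 + 0×34×14 + 1×323×1 ≡ 323 (mod 646)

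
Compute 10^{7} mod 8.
0

Using successive squaring:
Binary expansion of 7: 111
Powers of 10 mod 8 (each is the square of the previous):
  10^1 ≡ 2 (mod 8)
  10^2 ≡ 2² = 4 ≡ 4 (mod 8)
  10^4 ≡ 4² = 16 ≡ 0 (mod 8)
7 = 4 + 2 + 1, so 10^7 = 10^4 × 10^2 × 10^1 ≡ 0 × 4 × 2 (mod 8)
Multiplying step by step:
  0 × 4 = 0 ≡ 0 (mod 8)
  0 × 2 = 0 ≡ 0 (mod 8)
Result: 10^7 ≡ 0 (mod 8)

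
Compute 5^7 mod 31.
7 = 4 + 2 + 1 (binary 111). Repeated squaring mod 31: 5^1 ≡ 5; 5^2 ≡ 5² = 25 ≡ 25; 5^4 ≡ 25² = 625 ≡ 5. Multiply: 5^7 = 5^4 × 5^2 × 5^1 ≡ 5 × 25 × 5 (mod 31): 5 × 25 = 125 ≡ 1; 1 × 5 = 5 ≡ 5. So 5^7 ≡ 5 (mod 31).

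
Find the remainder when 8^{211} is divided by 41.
By Fermat: 8^{40} ≡ 1 (mod 41). 211 = 5×40 + 11. So 8^{211} ≡ 8^{11} ≡ 33 (mod 41)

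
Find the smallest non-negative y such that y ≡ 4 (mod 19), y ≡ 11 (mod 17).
232

Using the Chinese Remainder Theorem:
M = product of moduli = 323
For equation 1: M_1 = 17, 17 ≡ 17 (mod 19), inverse of 17 mod 19 is 9 (check: 17 × 9 = 153 ≡ 1 (mod 19))
For equation 2: M_2 = 19, 19 ≡ 2 (mod 17), inverse of 19 mod 17 is 9 (check: 2 × 9 = 18 ≡ 1 (mod 17))
Combine: y ≡ Σ r_i×M_i×(M_i⁻¹ mod m_i) = 4×17×9 + 11×19×9 = 612 + 1881 = 2493
2493 mod 323 = 232
y ≡ 232 (mod 323)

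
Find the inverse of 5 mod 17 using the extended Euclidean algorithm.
Extended GCD: 5(7) + 17(-2) = 1. So 5^(-1) ≡ 7 ≡ 7 (mod 17). Verify: 5 × 7 = 35 ≡ 1 (mod 17)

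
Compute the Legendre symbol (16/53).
(16/53) = 16^{26} mod 53 = 1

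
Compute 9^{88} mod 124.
49

Using successive squaring:
Binary expansion of 88: 1011000
Powers of 9 mod 124 (each is the square of the previous):
  9^1 ≡ 9 (mod 124)
  9^2 ≡ 9² = 81 ≡ 81 (mod 124)
  9^4 ≡ 81² = 6561 ≡ 113 (mod 124)
  9^8 ≡ 113² = 12769 ≡ 121 (mod 124)
  9^16 ≡ 121² = 14641 ≡ 9 (mod 124)
  9^32 ≡ 9² = 81 ≡ 81 (mod 124)
  9^64 ≡ 81² = 6561 ≡ 113 (mod 124)
88 = 64 + 16 + 8, so 9^88 = 9^64 × 9^16 × 9^8 ≡ 113 × 9 × 121 (mod 124)
Multiplying step by step:
  113 × 9 = 1017 ≡ 25 (mod 124)
  25 × 121 = 3025 ≡ 49 (mod 124)
Result: 9^88 ≡ 49 (mod 124)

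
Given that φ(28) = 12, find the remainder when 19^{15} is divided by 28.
By Euler: 19^{12} ≡ 1 (mod 28) since gcd(19, 28) = 1. 15 = 1×12 + 3. So 19^{15} ≡ 19^{3} ≡ 27 (mod 28)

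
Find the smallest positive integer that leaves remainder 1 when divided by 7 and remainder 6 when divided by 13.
M = 7 × 13 = 91. M₁ = 13, y₁ ≡ 6 (mod 7). M₂ = 7, y₂ ≡ 2 (mod 13). t = 1×13×6 + 6×7×2 ≡ 71 (mod 91). The smallest positive such number is 71.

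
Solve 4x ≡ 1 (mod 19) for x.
4^(-1) ≡ 5 (mod 19). Verification: 4 × 5 = 20 ≡ 1 (mod 19)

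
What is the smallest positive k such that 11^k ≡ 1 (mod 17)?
Powers of 11 mod 17: 11^1≡11, 11^2≡2, 11^3≡5, 11^4≡4, 11^5≡10, 11^6≡8, 11^7≡3, 11^8≡16, 11^9≡6, 11^10≡15, 11^11≡12, 11^12≡13, 11^13≡7, 11^14≡9, 11^15≡14, 11^16≡1. Order = 16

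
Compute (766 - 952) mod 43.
29

(766 - 952) = -186
-186 mod 43 = 29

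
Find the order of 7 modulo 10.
Powers of 7 mod 10: 7^1≡7, 7^2≡9, 7^3≡3, 7^4≡1. Order = 4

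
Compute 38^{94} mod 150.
64

Using successive squaring:
Binary expansion of 94: 1011110
Powers of 38 mod 150 (each is the square of the previous):
  38^1 ≡ 38 (mod 150)
  38^2 ≡ 38² = 1444 ≡ 94 (mod 150)
  38^4 ≡ 94² = 8836 ≡ 136 (mod 150)
  38^8 ≡ 136² = 18496 ≡ 46 (mod 150)
  38^16 ≡ 46² = 2116 ≡ 16 (mod 150)
  38^32 ≡ 16² = 256 ≡ 106 (mod 150)
  38^64 ≡ 106² = 11236 ≡ 136 (mod 150)
94 = 64 + 16 + 8 + 4 + 2, so 38^94 = 38^64 × 38^16 × 38^8 × 38^4 × 38^2 ≡ 136 × 16 × 46 × 136 × 94 (mod 150)
Multiplying step by step:
  136 × 16 = 2176 ≡ 76 (mod 150)
  76 × 46 = 3496 ≡ 46 (mod 150)
  46 × 136 = 6256 ≡ 106 (mod 150)
  106 × 94 = 9964 ≡ 64 (mod 150)
Result: 38^94 ≡ 64 (mod 150)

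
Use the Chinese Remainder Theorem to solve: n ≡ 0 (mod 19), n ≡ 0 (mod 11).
0

Using the Chinese Remainder Theorem:
M = product of moduli = 209
For equation 1: M_1 = 11, 11 ≡ 11 (mod 19), inverse of 11 mod 19 is 7 (check: 11 × 7 = 77 ≡ 1 (mod 19))
For equation 2: M_2 = 19, 19 ≡ 8 (mod 11), inverse of 19 mod 11 is 7 (check: 8 × 7 = 56 ≡ 1 (mod 11))
Combine: n ≡ Σ r_i×M_i×(M_i⁻¹ mod m_i) = 0×11×7 + 0×19×7 = 0 + 0 = 0
0 mod 209 = 0
n ≡ 0 (mod 209)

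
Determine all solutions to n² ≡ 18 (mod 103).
The square roots of 18 mod 103 are 92 and 11. Verify: 92² = 8464 ≡ 18 (mod 103)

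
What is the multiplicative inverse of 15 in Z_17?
8

Using Extended Euclidean Algorithm:
gcd(15, 17) = 1
Bezout coefficients: 15 × 8 + 17 × -7 = 1
So 15 × 8 ≡ 1 (mod 17)
The inverse is 8 mod 17 = 8
Verification: 15 × 8 = 120 = 7 × 17 + 1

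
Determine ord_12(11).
Powers of 11 mod 12: 11^1≡11, 11^2≡1. Order = 2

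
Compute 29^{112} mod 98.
1

Using successive squaring:
Binary expansion of 112: 1110000
Powers of 29 mod 98 (each is the square of the previous):
  29^1 ≡ 29 (mod 98)
  29^2 ≡ 29² = 841 ≡ 57 (mod 98)
  29^4 ≡ 57² = 3249 ≡ 15 (mod 98)
  29^8 ≡ 15² = 225 ≡ 29 (mod 98)
  29^16 ≡ 29² = 841 ≡ 57 (mod 98)
  29^32 ≡ 57² = 3249 ≡ 15 (mod 98)
  29^64 ≡ 15² = 225 ≡ 29 (mod 98)
112 = 64 + 32 + 16, so 29^112 = 29^64 × 29^32 × 29^16 ≡ 29 × 15 × 57 (mod 98)
Multiplying step by step:
  29 × 15 = 435 ≡ 43 (mod 98)
  43 × 57 = 2451 ≡ 1 (mod 98)
Result: 29^112 ≡ 1 (mod 98)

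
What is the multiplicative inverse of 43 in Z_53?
37

Using Extended Euclidean Algorithm:
gcd(43, 53) = 1
Bezout coefficients: 43 × -16 + 53 × 13 = 1
So 43 × -16 ≡ 1 (mod 53)
The inverse is -16 mod 53 = 37
Verification: 43 × 37 = 1591 = 30 × 53 + 1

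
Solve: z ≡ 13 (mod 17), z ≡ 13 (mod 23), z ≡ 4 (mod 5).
M = 17 × 23 × 5 = 1955. M₁ = 115, y₁ ≡ 4 (mod 17). M₂ = 85, y₂ ≡ 13 (mod 23). M₃ = 391, y₃ ≡ 1 (mod 5). z = 13×115×4 + 13×85×13 + 4×391×1 ≡ 404 (mod 1955)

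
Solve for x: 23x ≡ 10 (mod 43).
21

Since gcd(23, 43) = 1 divides 10, a solution exists.
Multiply both sides by the inverse of 23 mod 43:
  23^(-1) mod 43 = 15
  x ≡ 15 × 10 ≡ 150 ≡ 21 (mod 43)
Verification: 23 × 21 = 483 = 11 × 43 + 10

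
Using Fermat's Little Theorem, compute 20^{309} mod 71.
20

By Fermat's Little Theorem, a^(p-1) ≡ 1 (mod p) for prime p and gcd(a, p) = 1
Here p = 71, so 20^70 ≡ 1 (mod 71)
We can reduce the exponent: 309 mod 70 = 29
So 20^309 ≡ 20^29 (mod 71)
Computing: 20^29 mod 71 = 20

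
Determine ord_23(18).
Powers of 18 mod 23: 18^1≡18, 18^2≡2, 18^3≡13, 18^4≡4, 18^5≡3, 18^6≡8, 18^7≡6, 18^8≡16, 18^9≡12, 18^10≡9, 18^11≡1. Order = 11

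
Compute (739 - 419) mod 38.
16

(739 - 419) = 320
320 mod 38 = 16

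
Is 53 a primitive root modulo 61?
No

To verify, check if 53^(60/q) ≢ 1 (mod 61) for each prime divisor q of 60
Divisors of 60 = 60: [1, 2, 3, 4, 5, 6, 10, 12, 15, 20, 30, 60]
  53^(60/2) = 53^30 ≡ 60 (mod 61)
  53^(60/3) = 53^20 ≡ 1 (mod 61)
  53^(60/5) = 53^12 ≡ 58 (mod 61)
Conclusion: 53 is not a primitive root modulo 61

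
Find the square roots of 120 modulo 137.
The square roots of 120 mod 137 are 42 and 95. Verify: 42² = 1764 ≡ 120 (mod 137)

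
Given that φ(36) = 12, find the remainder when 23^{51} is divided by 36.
By Euler: 23^{12} ≡ 1 (mod 36) since gcd(23, 36) = 1. 51 = 4×12 + 3. So 23^{51} ≡ 23^{3} ≡ 35 (mod 36)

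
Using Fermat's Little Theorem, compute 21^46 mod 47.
By Fermat's Little Theorem, 21^{46} ≡ 1 (mod 47) since 47 is prime and gcd(21, 47) = 1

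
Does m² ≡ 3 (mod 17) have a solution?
By Euler's criterion: 3^{8} ≡ 16 (mod 17). Since this equals -1 (≡ 16), 3 is not a QR.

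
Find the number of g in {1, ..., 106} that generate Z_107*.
Number of primitive roots mod 107 = φ(106) = 52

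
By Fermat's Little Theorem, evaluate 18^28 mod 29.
By Fermat's Little Theorem, 18^{28} ≡ 1 (mod 29) since 29 is prime and gcd(18, 29) = 1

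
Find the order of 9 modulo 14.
Powers of 9 mod 14: 9^1≡9, 9^2≡11, 9^3≡1. Order = 3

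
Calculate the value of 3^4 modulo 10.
4 = 4 (binary 100). Repeated squaring mod 10: 3^1 ≡ 3; 3^2 ≡ 3² = 9 ≡ 9; 3^4 ≡ 9² = 81 ≡ 1. So 3^4 ≡ 1 (mod 10).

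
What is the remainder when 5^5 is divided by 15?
5 = 4 + 1 (binary 101). Repeated squaring mod 15: 5^1 ≡ 5; 5^2 ≡ 5² = 25 ≡ 10; 5^4 ≡ 10² = 100 ≡ 10. Multiply: 5^5 = 5^4 × 5^1 ≡ 10 × 5 (mod 15): 10 × 5 = 50 ≡ 5. So 5^5 ≡ 5 (mod 15).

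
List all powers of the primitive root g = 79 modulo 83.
g^1, g^2, ..., g^{82} mod 83: {79, 16, 19, 7, 55, 29, 50, 49, 53, 37, 18, 11, 39, 10, 43, 77, 24, 70, 52, 41, 2, 75, 32, 38, 14, 27, 58, 17, 15, 23, 74, 36, 22, 78, 20, 3, 71, 48, 57, 21, 82, 4, 67, 64, 76, 28, 54, 33, 34, 30, 46, 65, 72, 44, 73, 40, 6, 59, 13, 31, 42, 81, 8, 51, 45, 69, 56, 25, 66, 68, 60, 9, 47, 61, 5, 63, 80, 12, 35, 26, 62, 1}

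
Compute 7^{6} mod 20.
9

Using successive squaring:
Binary expansion of 6: 110
Powers of 7 mod 20 (each is the square of the previous):
  7^1 ≡ 7 (mod 20)
  7^2 ≡ 7² = 49 ≡ 9 (mod 20)
  7^4 ≡ 9² = 81 ≡ 1 (mod 20)
6 = 4 + 2, so 7^6 = 7^4 × 7^2 ≡ 1 × 9 (mod 20)
Multiplying step by step:
  1 × 9 = 9 ≡ 9 (mod 20)
Result: 7^6 ≡ 9 (mod 20)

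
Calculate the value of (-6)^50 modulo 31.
Using Fermat: (-6)^{30} ≡ 1 (mod 31). 50 ≡ 20 (mod 30). So (-6)^{50} ≡ (-6)^{20} ≡ 5 (mod 31)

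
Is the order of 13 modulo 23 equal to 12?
No, the actual order is 11, not 12.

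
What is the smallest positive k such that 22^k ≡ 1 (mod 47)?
Powers of 22 mod 47: 22^1≡22, 22^2≡14, 22^3≡26, 22^4≡8, 22^5≡35, 22^6≡18, 22^7≡20, 22^8≡17, 22^9≡45, 22^10≡3, 22^11≡19, 22^12≡42, 22^13≡31, 22^14≡24, 22^15≡11, 22^16≡7, 22^17≡13, 22^18≡4, 22^19≡41, 22^20≡9, 22^21≡10, 22^22≡32, 22^23≡46, 22^24≡25, 22^25≡33, 22^26≡21, 22^27≡39, 22^28≡12, 22^29≡29, 22^30≡27, 22^31≡30, 22^32≡2, 22^33≡44, 22^34≡28, 22^35≡5, 22^36≡16, 22^37≡23, 22^38≡36, 22^39≡40, 22^40≡34, 22^41≡43, 22^42≡6, 22^43≡38, 22^44≡37, 22^45≡15, 22^46≡1. Order = 46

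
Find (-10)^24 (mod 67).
Using repeated squaring. (-10) ≡ 57 (mod 67). 24 = 16 + 8 (binary 11000). Repeated squaring mod 67: 57^1 ≡ 57; 57^2 ≡ 57² = 3249 ≡ 33; 57^4 ≡ 33² = 1089 ≡ 17; 57^8 ≡ 17² = 289 ≡ 21; 57^16 ≡ 21² = 441 ≡ 39. Multiply: (-10)^24 ≡ 57^16 × 57^8 ≡ 39 × 21 (mod 67): 39 × 21 = 819 ≡ 15. So (-10)^24 ≡ 15 (mod 67).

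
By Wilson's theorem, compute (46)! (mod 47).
By Wilson's theorem, (46)! ≡ -1 ≡ 46 (mod 47)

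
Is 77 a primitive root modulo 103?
p - 1 = 102 has prime divisors 2, 3, 17. Check 77^(102/q) mod 103 for each: 77^(102/2) = 77^51 ≡ 102, 77^(102/3) = 77^34 ≡ 46, 77^(102/17) = 77^6 ≡ 30 (mod 103). None of these is 1, so 77 has order 102 = φ(103), so it is a primitive root mod 103.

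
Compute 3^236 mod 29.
Using Fermat: 3^{28} ≡ 1 (mod 29). 236 ≡ 12 (mod 28). So 3^{236} ≡ 3^{12} ≡ 16 (mod 29)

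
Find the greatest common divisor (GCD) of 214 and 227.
1

Using the Euclidean algorithm:
214 = 0 × 227 + 214
227 = 1 × 214 + 13
214 = 16 × 13 + 6
13 = 2 × 6 + 1
6 = 6 × 1 + 0

GCD(214, 227) = 1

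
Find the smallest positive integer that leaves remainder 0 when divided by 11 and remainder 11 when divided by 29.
M = 11 × 29 = 319. M₁ = 29, y₁ ≡ 8 (mod 11). M₂ = 11, y₂ ≡ 8 (mod 29). t = 0×29×8 + 11×11×8 ≡ 11 (mod 319). The smallest positive such number is 11.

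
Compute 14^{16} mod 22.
14

Using successive squaring:
Binary expansion of 16: 10000
Powers of 14 mod 22 (each is the square of the previous):
  14^1 ≡ 14 (mod 22)
  14^2 ≡ 14² = 196 ≡ 20 (mod 22)
  14^4 ≡ 20² = 400 ≡ 4 (mod 22)
  14^8 ≡ 4² = 16 ≡ 16 (mod 22)
  14^16 ≡ 16² = 256 ≡ 14 (mod 22)
16 is a power of 2, so 14^16 is the last square: ≡ 14 (mod 22)
Result: 14^16 ≡ 14 (mod 22)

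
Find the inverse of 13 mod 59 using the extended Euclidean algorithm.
Extended GCD: 13(-9) + 59(2) = 1. So 13^(-1) ≡ 50 ≡ 50 (mod 59). Verify: 13 × 50 = 650 ≡ 1 (mod 59)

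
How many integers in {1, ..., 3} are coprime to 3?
2

Prime factorization: 3 = 3
Using the formula φ(n) = n × Π(1 - 1/p) for each prime factor p:
φ(3) = 3 × (1 - 1/3)
φ(3) = 2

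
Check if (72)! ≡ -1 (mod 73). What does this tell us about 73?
(72)! mod 73 = 72. Since this equals -1 (mod 73), Wilson confirms 73 is prime.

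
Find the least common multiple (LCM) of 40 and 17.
680

First find GCD(40, 17) using the Euclidean algorithm:
40 = 2 × 17 + 6
17 = 2 × 6 + 5
6 = 1 × 5 + 1
5 = 5 × 1 + 0
GCD(40, 17) = 1

LCM formula: LCM(a, b) = (a × b) / GCD(a, b)
LCM(40, 17) = (40 × 17) / 1
LCM(40, 17) = 680 / 1
LCM(40, 17) = 680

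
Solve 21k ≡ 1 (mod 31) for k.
3

Using Extended Euclidean Algorithm:
gcd(21, 31) = 1
Bezout coefficients: 21 × 3 + 31 × -2 = 1
So 21 × 3 ≡ 1 (mod 31)
The inverse is 3 mod 31 = 3
Verification: 21 × 3 = 63 = 2 × 31 + 1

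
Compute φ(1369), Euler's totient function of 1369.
1332

Prime factorization: 1369 = 37^2
Using the formula φ(n) = n × Π(1 - 1/p) for each prime factor p:
φ(1369) = 1369 × (1 - 1/37)
φ(1369) = 1332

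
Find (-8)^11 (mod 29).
Using repeated squaring. (-8) ≡ 21 (mod 29). 11 = 8 + 2 + 1 (binary 1011). Repeated squaring mod 29: 21^1 ≡ 21; 21^2 ≡ 21² = 441 ≡ 6; 21^4 ≡ 6² = 36 ≡ 7; 21^8 ≡ 7² = 49 ≡ 20. Multiply: (-8)^11 ≡ 21^8 × 21^2 × 21^1 ≡ 20 × 6 × 21 (mod 29): 20 × 6 = 120 ≡ 4; 4 × 21 = 84 ≡ 26. So (-8)^11 ≡ 26 (mod 29).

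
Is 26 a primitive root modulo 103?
No

To verify, check if 26^(102/q) ≢ 1 (mod 103) for each prime divisor q of 102
Divisors of 102 = 102: [1, 2, 3, 6, 17, 34, 51, 102]
  26^(102/17) = 26^6 ≡ 30 (mod 103)
  26^(102/2) = 26^51 ≡ 1 (mod 103)
  26^(102/3) = 26^34 ≡ 46 (mod 103)
Conclusion: 26 is not a primitive root modulo 103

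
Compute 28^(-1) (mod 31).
28^(-1) ≡ 10 (mod 31). Verification: 28 × 10 = 280 ≡ 1 (mod 31)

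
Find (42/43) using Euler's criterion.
(42/43) = 42^{21} mod 43 = -1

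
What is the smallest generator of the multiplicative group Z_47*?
p - 1 = 46 has prime divisors 2, 23. h is a primitive root mod 47 iff h^(46/q) ≢ 1 (mod 47) for each such q.
h = 2: 2^23 ≡ 1, 2^2 ≡ 4 (mod 47); 2^23 ≡ 1, so not a primitive root.
h = 3: 3^23 ≡ 1, 3^2 ≡ 9 (mod 47); 3^23 ≡ 1, so not a primitive root.
h = 4: 4^23 ≡ 1, 4^2 ≡ 16 (mod 47); 4^23 ≡ 1, so not a primitive root.
h = 5: 5^23 ≡ 46, 5^2 ≡ 25 (mod 47); none is 1, so 5 has order 46 and is a primitive root.
The smallest primitive root mod 47 is g = 5.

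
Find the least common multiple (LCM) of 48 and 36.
144

First find GCD(48, 36) using the Euclidean algorithm:
48 = 1 × 36 + 12
36 = 3 × 12 + 0
GCD(48, 36) = 12

LCM formula: LCM(a, b) = (a × b) / GCD(a, b)
LCM(48, 36) = (48 × 36) / 12
LCM(48, 36) = 1728 / 12
LCM(48, 36) = 144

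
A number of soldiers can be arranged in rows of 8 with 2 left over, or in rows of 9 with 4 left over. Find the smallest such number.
M = 8 × 9 = 72. M₁ = 9, y₁ ≡ 1 (mod 8). M₂ = 8, y₂ ≡ 8 (mod 9). z = 2×9×1 + 4×8×8 ≡ 58 (mod 72). The smallest positive such number is 58.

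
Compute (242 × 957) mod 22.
0

(242 × 957) = 231594
231594 mod 22 = 0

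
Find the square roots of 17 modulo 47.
The square roots of 17 mod 47 are 8 and 39. Verify: 8² = 64 ≡ 17 (mod 47)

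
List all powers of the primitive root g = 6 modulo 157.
g^1, g^2, ..., g^{156} mod 157: {6, 36, 59, 40, 83, 27, 5, 30, 23, 138, 43, 101, 135, 25, 150, 115, 62, 58, 34, 47, 125, 122, 104, 153, 133, 13, 78, 154, 139, 49, 137, 37, 65, 76, 142, 67, 88, 57, 28, 11, 66, 82, 21, 126, 128, 140, 55, 16, 96, 105, 2, 12, 72, 118, 80, 9, 54, 10, 60, 46, 119, 86, 45, 113, 50, 143, 73, 124, 116, 68, 94, 93, 87, 51, 149, 109, 26, 156, 151, 121, 98, 117, 74, 130, 152, 127, 134, 19, 114, 56, 22, 132, 7, 42, 95, 99, 123, 110, 32, 35, 53, 4, 24, 144, 79, 3, 18, 108, 20, 120, 92, 81, 15, 90, 69, 100, 129, 146, 91, 75, 136, 31, 29, 17, 102, 141, 61, 52, 155, 145, 85, 39, 77, 148, 103, 147, 97, 111, 38, 71, 112, 44, 107, 14, 84, 33, 41, 89, 63, 64, 70, 106, 8, 48, 131, 1}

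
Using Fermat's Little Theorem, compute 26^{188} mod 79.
25

By Fermat's Little Theorem, a^(p-1) ≡ 1 (mod p) for prime p and gcd(a, p) = 1
Here p = 79, so 26^78 ≡ 1 (mod 79)
We can reduce the exponent: 188 mod 78 = 32
So 26^188 ≡ 26^32 (mod 79)
Computing: 26^32 mod 79 = 25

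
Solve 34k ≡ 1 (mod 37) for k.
12

Using Extended Euclidean Algorithm:
gcd(34, 37) = 1
Bezout coefficients: 34 × 12 + 37 × -11 = 1
So 34 × 12 ≡ 1 (mod 37)
The inverse is 12 mod 37 = 12
Verification: 34 × 12 = 408 = 11 × 37 + 1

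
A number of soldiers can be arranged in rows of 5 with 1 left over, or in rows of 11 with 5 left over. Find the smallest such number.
M = 5 × 11 = 55. M₁ = 11, y₁ ≡ 1 (mod 5). M₂ = 5, y₂ ≡ 9 (mod 11). n = 1×11×1 + 5×5×9 ≡ 16 (mod 55). The smallest positive such number is 16.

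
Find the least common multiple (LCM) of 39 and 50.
1950

First find GCD(39, 50) using the Euclidean algorithm:
39 = 0 × 50 + 39
50 = 1 × 39 + 11
39 = 3 × 11 + 6
11 = 1 × 6 + 5
6 = 1 × 5 + 1
5 = 5 × 1 + 0
GCD(39, 50) = 1

LCM formula: LCM(a, b) = (a × b) / GCD(a, b)
LCM(39, 50) = (39 × 50) / 1
LCM(39, 50) = 1950 / 1
LCM(39, 50) = 1950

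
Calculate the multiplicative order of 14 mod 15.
Powers of 14 mod 15: 14^1≡14, 14^2≡1. Order = 2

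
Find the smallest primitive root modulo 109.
p - 1 = 108 has prime divisors 2, 3. h is a primitive root mod 109 iff h^(108/q) ≢ 1 (mod 109) for each such q.
h = 2: 2^54 ≡ 108, 2^36 ≡ 1 (mod 109); 2^36 ≡ 1, so not a primitive root.
h = 3: 3^54 ≡ 1, 3^36 ≡ 63 (mod 109); 3^54 ≡ 1, so not a primitive root.
h = 4: 4^54 ≡ 1, 4^36 ≡ 1 (mod 109); 4^54 ≡ 1, so not a primitive root.
h = 5: 5^54 ≡ 1, 5^36 ≡ 63 (mod 109); 5^54 ≡ 1, so not a primitive root.
h = 6: 6^54 ≡ 108, 6^36 ≡ 63 (mod 109); none is 1, so 6 has order 108 and is a primitive root.
The smallest primitive root mod 109 is g = 6.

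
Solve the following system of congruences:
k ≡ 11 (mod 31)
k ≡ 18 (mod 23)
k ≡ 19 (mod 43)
14209

Using the Chinese Remainder Theorem:
M = product of moduli = 30659
For equation 1: M_1 = 989, 989 ≡ 28 (mod 31), inverse of 989 mod 31 is 10 (check: 28 × 10 = 280 ≡ 1 (mod 31))
For equation 2: M_2 = 1333, 1333 ≡ 22 (mod 23), inverse of 1333 mod 23 is 22 (check: 22 × 22 = 484 ≡ 1 (mod 23))
For equation 3: M_3 = 713, 713 ≡ 25 (mod 43), inverse of 713 mod 43 is 31 (check: 25 × 31 = 775 ≡ 1 (mod 43))
Combine: k ≡ Σ r_i×M_i×(M_i⁻¹ mod m_i) = 11×989×10 + 18×1333×22 + 19×713×31 = 108790 + 527868 + 419957 = 1056615
1056615 mod 30659 = 14209
k ≡ 14209 (mod 30659)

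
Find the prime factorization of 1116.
2^2 × 3^2 × 31

Divide by primes starting from smallest:
1116 ÷ 2 = 558
558 ÷ 2 = 279
279 ÷ 3 = 93
93 ÷ 3 = 31
31 ÷ 31 = 1

1116 = 2^2 × 3^2 × 31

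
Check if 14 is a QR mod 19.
By Euler's criterion: 14^{9} ≡ 18 (mod 19). Since this equals -1 (≡ 18), 14 is not a QR.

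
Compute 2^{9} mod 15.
2

Using successive squaring:
Binary expansion of 9: 1001
Powers of 2 mod 15 (each is the square of the previous):
  2^1 ≡ 2 (mod 15)
  2^2 ≡ 2² = 4 ≡ 4 (mod 15)
  2^4 ≡ 4² = 16 ≡ 1 (mod 15)
  2^8 ≡ 1² = 1 ≡ 1 (mod 15)
9 = 8 + 1, so 2^9 = 2^8 × 2^1 ≡ 1 × 2 (mod 15)
Multiplying step by step:
  1 × 2 = 2 ≡ 2 (mod 15)
Result: 2^9 ≡ 2 (mod 15)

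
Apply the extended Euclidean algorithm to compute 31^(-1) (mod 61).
Extended GCD: 31(2) + 61(-1) = 1. So 31^(-1) ≡ 2 ≡ 2 (mod 61). Verify: 31 × 2 = 62 ≡ 1 (mod 61)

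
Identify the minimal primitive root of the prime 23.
p - 1 = 22 has prime divisors 2, 11. h is a primitive root mod 23 iff h^(22/q) ≢ 1 (mod 23) for each such q.
h = 2: 2^11 ≡ 1, 2^2 ≡ 4 (mod 23); 2^11 ≡ 1, so not a primitive root.
h = 3: 3^11 ≡ 1, 3^2 ≡ 9 (mod 23); 3^11 ≡ 1, so not a primitive root.
h = 4: 4^11 ≡ 1, 4^2 ≡ 16 (mod 23); 4^11 ≡ 1, so not a primitive root.
h = 5: 5^11 ≡ 22, 5^2 ≡ 2 (mod 23); none is 1, so 5 has order 22 and is a primitive root.
The smallest primitive root mod 23 is g = 5.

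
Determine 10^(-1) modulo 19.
10^(-1) ≡ 2 (mod 19). Verification: 10 × 2 = 20 ≡ 1 (mod 19)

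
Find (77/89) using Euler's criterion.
(77/89) = 77^{44} mod 89 = -1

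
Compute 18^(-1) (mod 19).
18^(-1) ≡ 18 (mod 19). Verification: 18 × 18 = 324 ≡ 1 (mod 19)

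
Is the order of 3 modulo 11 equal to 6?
No, the actual order is 5, not 6.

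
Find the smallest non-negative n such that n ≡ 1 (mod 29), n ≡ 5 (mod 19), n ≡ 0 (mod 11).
5192

Using the Chinese Remainder Theorem:
M = product of moduli = 6061
For equation 1: M_1 = 209, 209 ≡ 6 (mod 29), inverse of 209 mod 29 is 5 (check: 6 × 5 = 30 ≡ 1 (mod 29))
For equation 2: M_2 = 319, 319 ≡ 15 (mod 19), inverse of 319 mod 19 is 14 (check: 15 × 14 = 210 ≡ 1 (mod 19))
For equation 3: M_3 = 551, 551 ≡ 1 (mod 11), inverse of 551 mod 11 is 1 (check: 1 × 1 = 1 ≡ 1 (mod 11))
Combine: n ≡ Σ r_i×M_i×(M_i⁻¹ mod m_i) = 1×209×5 + 5×319×14 + 0×551×1 = 1045 + 22330 + 0 = 23375
23375 mod 6061 = 5192
n ≡ 5192 (mod 6061)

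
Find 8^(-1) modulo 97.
85

Using Extended Euclidean Algorithm:
gcd(8, 97) = 1
Bezout coefficients: 8 × -12 + 97 × 1 = 1
So 8 × -12 ≡ 1 (mod 97)
The inverse is -12 mod 97 = 85
Verification: 8 × 85 = 680 = 7 × 97 + 1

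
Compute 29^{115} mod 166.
161

Using successive squaring:
Binary expansion of 115: 1110011
Powers of 29 mod 166 (each is the square of the previous):
  29^1 ≡ 29 (mod 166)
  29^2 ≡ 29² = 841 ≡ 11 (mod 166)
  29^4 ≡ 11² = 121 ≡ 121 (mod 166)
  29^8 ≡ 121² = 14641 ≡ 33 (mod 166)
  29^16 ≡ 33² = 1089 ≡ 93 (mod 166)
  29^32 ≡ 93² = 8649 ≡ 17 (mod 166)
  29^64 ≡ 17² = 289 ≡ 123 (mod 166)
115 = 64 + 32 + 16 + 2 + 1, so 29^115 = 29^64 × 29^32 × 29^16 × 29^2 × 29^1 ≡ 123 × 17 × 93 × 11 × 29 (mod 166)
Multiplying step by step:
  123 × 17 = 2091 ≡ 99 (mod 166)
  99 × 93 = 9207 ≡ 77 (mod 166)
  77 × 11 = 847 ≡ 17 (mod 166)
  17 × 29 = 493 ≡ 161 (mod 166)
Result: 29^115 ≡ 161 (mod 166)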